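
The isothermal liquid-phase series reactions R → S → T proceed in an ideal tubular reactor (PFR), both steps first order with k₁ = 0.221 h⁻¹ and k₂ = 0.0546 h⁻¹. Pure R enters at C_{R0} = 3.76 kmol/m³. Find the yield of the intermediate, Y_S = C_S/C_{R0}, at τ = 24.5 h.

0.343

The intermediate concentration in a first-order A→B→C sequence is C_S = k₁C_{R0}(e^(−k₁τ) − e^(−k₂τ))/(k₂−k₁).
e^(−k₁τ) = e^(−0.221×24.5) = e^(−5.415) = 0.004452; e^(−k₂τ) = e^(−1.338) = 0.2624.
C_S = 0.221×3.76/(0.0546−0.221) × (0.004452−0.2624) = (-4.994)×(-0.2580) = 1.288 kmol/m³.
Y_S = C_S/C_{R0} = 1.288/3.76 = 0.343.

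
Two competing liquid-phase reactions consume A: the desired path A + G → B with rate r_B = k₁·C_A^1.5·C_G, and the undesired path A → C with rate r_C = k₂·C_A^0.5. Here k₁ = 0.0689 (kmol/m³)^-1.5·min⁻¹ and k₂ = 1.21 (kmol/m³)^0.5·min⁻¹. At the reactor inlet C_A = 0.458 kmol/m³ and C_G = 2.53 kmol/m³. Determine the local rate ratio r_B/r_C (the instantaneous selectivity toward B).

0.0660

S_{B/C} = r_B/r_C = (k₁·C_A^1.5·C_G)/(k₂·C_A^0.5) = (k₁/k₂)·C_A·C_G.
= (0.0689×0.4580^1.5×2.530) / (1.21×0.4580^0.5) = 0.05403/0.8189 = 0.0660.
Since the desired path is higher order in A, keeping C_A high (PFR or concentrated feed) favours B.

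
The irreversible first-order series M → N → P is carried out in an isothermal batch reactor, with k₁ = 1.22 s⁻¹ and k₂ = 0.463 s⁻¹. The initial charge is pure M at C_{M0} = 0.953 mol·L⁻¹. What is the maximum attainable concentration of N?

0.527 mol·L⁻¹

For a first-order series the maximum intermediate yield is C_{N,max}/C_{M0} = (k₁/k₂)^[k₂/(k₂−k₁)].
= (1.22/0.463)^(0.463/(0.463−1.22)) = (2.635)^(-0.6116) = 0.5529.
C_{N,max} = 0.5529×0.953 = 0.527 mol·L⁻¹.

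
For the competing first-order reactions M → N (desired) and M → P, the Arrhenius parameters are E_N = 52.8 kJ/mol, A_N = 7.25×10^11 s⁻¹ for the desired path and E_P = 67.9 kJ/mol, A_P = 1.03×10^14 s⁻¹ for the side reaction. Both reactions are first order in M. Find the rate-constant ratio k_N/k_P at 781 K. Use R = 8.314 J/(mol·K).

Since both paths have the same order in M, the concentration cancels and S_{N/P} = k_N/k_P = (A_N/A_P)·exp[(E_P−E_N)/(RT)].
(E_P−E_N)/(RT) = (67.9−52.8)×10³/(8.314×781) = 15100/6493 = 2.325.
k_N/k_P = (7.25×10^11/1.03×10^14)·exp(2.325) = 0.007039 × 10.23 = 0.0720.
Since E_N < E_P, lowering the temperature improves selectivity toward N.

0.0720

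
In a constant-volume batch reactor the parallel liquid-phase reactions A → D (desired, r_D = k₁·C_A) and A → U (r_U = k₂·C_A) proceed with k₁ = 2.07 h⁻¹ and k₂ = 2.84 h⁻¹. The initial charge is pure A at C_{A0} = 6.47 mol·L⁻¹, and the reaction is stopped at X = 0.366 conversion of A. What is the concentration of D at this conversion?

C_A = C_{A0}(1−X) = 4.102 mol·L⁻¹.
Both paths are first order in A, so the instantaneous fraction to D is constant: dC_D/d(−C_A) = k₁/(k₁+k₂) = 0.4216.
C_D = 0.4216·(C_{A0}−C_A) = 0.4216×2.368 = 0.998 mol·L⁻¹.

0.998 mol·L⁻¹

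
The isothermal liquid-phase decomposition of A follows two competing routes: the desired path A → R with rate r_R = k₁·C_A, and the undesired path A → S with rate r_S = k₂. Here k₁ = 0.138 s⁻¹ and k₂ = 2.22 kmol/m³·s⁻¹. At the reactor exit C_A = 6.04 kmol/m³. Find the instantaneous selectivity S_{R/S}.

S_{R/S} = r_R/r_S = (k₁·C_A)/(k₂) = (k₁/k₂)·C_A.
= (0.138×6.040) / (2.22) = 0.8335/2.220 = 0.375.
Since the desired path is higher order in A, keeping C_A high (PFR or concentrated feed) favours R.

0.375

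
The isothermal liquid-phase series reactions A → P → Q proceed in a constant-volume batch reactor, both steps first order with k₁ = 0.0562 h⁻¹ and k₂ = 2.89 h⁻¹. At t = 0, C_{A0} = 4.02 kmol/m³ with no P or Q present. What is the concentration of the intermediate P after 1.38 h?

The intermediate concentration in a first-order A→B→C sequence is C_P = k₁C_{A0}(e^(−k₁t) − e^(−k₂t))/(k₂−k₁).
e^(−k₁t) = e^(−0.0562×1.38) = e^(−0.07756) = 0.9254; e^(−k₂t) = e^(−3.988) = 0.01853.
C_P = 0.0562×4.02/(2.89−0.0562) × (0.9254−0.01853) = 0.07972×0.9068 = 0.07230 kmol/m³.

0.0723 kmol/m³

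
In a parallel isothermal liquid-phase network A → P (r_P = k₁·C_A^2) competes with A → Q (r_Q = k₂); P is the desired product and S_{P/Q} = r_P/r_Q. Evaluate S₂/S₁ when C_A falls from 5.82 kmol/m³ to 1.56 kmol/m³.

S_{P/Q} = (k₁/k₂)·C_A^2, so S₂/S₁ = (C_{A,2}/C_{A,1})^2.
= (1.56/5.82)^2 = (0.2680)^2 = 0.0718.

0.0718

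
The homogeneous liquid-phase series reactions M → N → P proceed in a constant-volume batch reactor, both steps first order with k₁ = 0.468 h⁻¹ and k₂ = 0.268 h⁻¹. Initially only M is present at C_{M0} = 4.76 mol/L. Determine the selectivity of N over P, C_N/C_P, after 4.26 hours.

For first-order series with pure M initially, C_N(t) = k₁C_{M0}/(k₂−k₁)·(e^(−k₁t) − e^(−k₂t)).
e^(−k₁t) = e^(−0.468×4.26) = e^(−1.994) = 0.1362; e^(−k₂t) = e^(−1.142) = 0.3193.
C_N = 0.468×4.76/(0.268−0.468) × (0.1362−0.3193) = (-11.14)×(-0.1831) = 2.039 mol/L.
C_M = C_{M0}e^(−k₁t) = 0.6483 mol/L, so C_P = C_{M0}−C_M−C_N = 2.072 mol/L; C_N/C_P = 0.984.

0.984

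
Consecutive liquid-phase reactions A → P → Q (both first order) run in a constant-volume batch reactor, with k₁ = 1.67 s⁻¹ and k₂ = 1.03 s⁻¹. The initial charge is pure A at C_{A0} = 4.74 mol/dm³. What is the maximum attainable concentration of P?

2.18 mol/dm³

At the optimum, C_{P,max}/C_{A0} = (k₁/k₂)^[k₂/(k₂−k₁)].
= (1.67/1.03)^(1.03/(1.03−1.67)) = (1.621)^(-1.609) = 0.4594.
C_{P,max} = 0.4594×4.74 = 2.18 mol/dm³.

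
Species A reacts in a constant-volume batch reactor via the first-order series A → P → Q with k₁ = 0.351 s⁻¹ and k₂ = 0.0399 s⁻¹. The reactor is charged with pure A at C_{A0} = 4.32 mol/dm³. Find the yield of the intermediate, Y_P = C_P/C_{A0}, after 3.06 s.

For first-order series with pure A initially, C_P(t) = k₁C_{A0}/(k₂−k₁)·(e^(−k₁t) − e^(−k₂t)).
e^(−k₁t) = e^(−0.351×3.06) = e^(−1.074) = 0.3416; e^(−k₂t) = e^(−0.1221) = 0.8851.
C_P = 0.351×4.32/(0.0399−0.351) × (0.3416−0.8851) = (-4.874)×(-0.5434) = 2.649 mol/dm³.
Y_P = C_P/C_{A0} = 2.649/4.32 = 0.613.

0.613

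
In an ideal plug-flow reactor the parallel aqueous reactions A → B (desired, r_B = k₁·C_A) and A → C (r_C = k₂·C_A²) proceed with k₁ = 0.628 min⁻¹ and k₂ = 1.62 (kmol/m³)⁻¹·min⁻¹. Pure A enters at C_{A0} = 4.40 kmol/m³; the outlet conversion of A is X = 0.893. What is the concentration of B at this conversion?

C_A = C_{A0}(1−X) = 0.4708 kmol/m³.
Along a PFR/batch, dC_B/dC_A = −r_B/(r_B+r_C) = −k₁/(k₁+k₂·C_A).
Integrating from C_{A0} to C_A: C_B = (0.628/1.62)·ln[(0.628+1.62·4.40)/(0.628+1.62·0.471)] = 0.3877·ln(7.756/1.391) = 0.6662 kmol/m³.

0.666 kmol/m³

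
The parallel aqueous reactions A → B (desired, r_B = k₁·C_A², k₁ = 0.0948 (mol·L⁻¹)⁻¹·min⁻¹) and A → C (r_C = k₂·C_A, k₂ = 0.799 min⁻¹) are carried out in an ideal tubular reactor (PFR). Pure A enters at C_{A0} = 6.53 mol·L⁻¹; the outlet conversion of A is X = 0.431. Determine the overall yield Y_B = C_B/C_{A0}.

C_A = C_{A0}(1−X) = 3.716 mol·L⁻¹.
Along a PFR/batch, dC_C/dC_A = −r_C/(r_B+r_C) = −k₂/(k₂+k₁·C_A).
Integrating from C_{A0} to C_A: C_C = (0.799/0.0948)·ln[(0.799+0.0948·6.53)/(0.799+0.0948·3.72)] = 8.428·ln(1.418/1.151) = 1.757 mol·L⁻¹.
Then C_B = (C_{A0}−C_A) − C_C = 2.814 − 1.757 = 1.058 mol·L⁻¹.
Y_B = C_B/C_{A0} = 1.058/6.53 = 0.162.

0.162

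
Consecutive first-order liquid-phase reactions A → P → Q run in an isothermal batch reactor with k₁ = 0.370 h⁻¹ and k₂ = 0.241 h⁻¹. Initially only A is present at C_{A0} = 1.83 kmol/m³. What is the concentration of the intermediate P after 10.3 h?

0.322 kmol/m³

Solving the coupled first-order balances gives C_P(t) = [k₁/(k₂−k₁)]·C_{A0}·(e^(−k₁t) − e^(−k₂t)).
e^(−k₁t) = e^(−0.370×10.3) = e^(−3.811) = 0.02213; e^(−k₂t) = e^(−2.482) = 0.08355.
C_P = 0.370×1.83/(0.241−0.370) × (0.02213−0.08355) = (-5.249)×(-0.06142) = 0.3224 kmol/m³.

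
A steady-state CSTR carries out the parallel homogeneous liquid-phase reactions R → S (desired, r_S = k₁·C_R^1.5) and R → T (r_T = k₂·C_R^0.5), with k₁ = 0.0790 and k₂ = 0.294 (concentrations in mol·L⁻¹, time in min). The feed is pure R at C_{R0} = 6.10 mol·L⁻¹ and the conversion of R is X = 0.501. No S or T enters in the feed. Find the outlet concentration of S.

Exit C_R = C_{R0}(1−X) = 6.10×0.499 = 3.044 mol·L⁻¹.
Rates in a CSTR are evaluated at the outlet concentration: r_S = 0.0790×3.044^1.5 = 0.4195, r_T = 0.294×3.044^0.5 = 0.5129.
Fraction of consumed R going to S: r_S/(r_S+r_T) = 0.4499.
C_S = 0.4499·C_{R0}·X = 0.4499×6.10×0.501 = 1.38 mol·L⁻¹.

1.38 mol·L⁻¹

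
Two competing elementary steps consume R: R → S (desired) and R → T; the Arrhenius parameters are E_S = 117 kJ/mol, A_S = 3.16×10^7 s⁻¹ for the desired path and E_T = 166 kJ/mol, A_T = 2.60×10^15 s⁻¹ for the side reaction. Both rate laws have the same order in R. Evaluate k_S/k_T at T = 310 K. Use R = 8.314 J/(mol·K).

2.20

k_S/k_T = (A_S/A_T)·exp[−(E_S−E_T)/(RT)] = (A_S/A_T)·exp[(E_T−E_S)/(RT)].
(E_T−E_S)/(RT) = (166−117)×10³/(8.314×310) = 49000/2577 = 19.01.
k_S/k_T = (3.16×10^7/2.60×10^15)·exp(19.01) = 1.215×10^-8 × 1.806×10^8 = 2.20.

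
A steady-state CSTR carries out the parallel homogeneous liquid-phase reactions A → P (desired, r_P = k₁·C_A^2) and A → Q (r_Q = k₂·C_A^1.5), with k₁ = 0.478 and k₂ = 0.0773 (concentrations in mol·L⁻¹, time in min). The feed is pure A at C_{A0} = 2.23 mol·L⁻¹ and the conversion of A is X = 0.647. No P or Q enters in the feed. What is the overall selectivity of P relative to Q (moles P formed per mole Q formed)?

5.49

Exit C_A = C_{A0}(1−X) = 2.23×0.353 = 0.7872 mol·L⁻¹.
In a CSTR the entire volume is at exit conditions, so r_P = 0.478×0.7872^2 = 0.2962 and r_Q = 0.0773×0.7872^1.5 = 0.05399.
Overall selectivity = C_P/C_Q = r_Pτ/(r_Qτ) = r_P/r_Q = 5.49.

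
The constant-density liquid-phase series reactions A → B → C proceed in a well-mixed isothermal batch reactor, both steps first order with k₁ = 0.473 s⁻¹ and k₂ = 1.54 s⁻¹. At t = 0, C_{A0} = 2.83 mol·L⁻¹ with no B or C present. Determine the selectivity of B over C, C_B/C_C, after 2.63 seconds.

0.203

The intermediate concentration in a first-order A→B→C sequence is C_B = k₁C_{A0}(e^(−k₁t) − e^(−k₂t))/(k₂−k₁).
e^(−k₁t) = e^(−0.473×2.63) = e^(−1.244) = 0.2882; e^(−k₂t) = e^(−4.050) = 0.01742.
C_B = 0.473×2.83/(1.54−0.473) × (0.2882−0.01742) = 1.255×0.2708 = 0.3397 mol·L⁻¹.
C_A = C_{A0}e^(−k₁t) = 0.8157 mol·L⁻¹, so C_C = C_{A0}−C_A−C_B = 1.675 mol·L⁻¹; C_B/C_C = 0.203.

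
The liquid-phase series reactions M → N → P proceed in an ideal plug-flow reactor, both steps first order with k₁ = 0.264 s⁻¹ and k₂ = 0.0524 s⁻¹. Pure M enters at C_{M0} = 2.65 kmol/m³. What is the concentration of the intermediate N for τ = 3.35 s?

The intermediate concentration in a first-order A→B→C sequence is C_N = k₁C_{M0}(e^(−k₁τ) − e^(−k₂τ))/(k₂−k₁).
e^(−k₁τ) = e^(−0.264×3.35) = e^(−0.8844) = 0.4130; e^(−k₂τ) = e^(−0.1755) = 0.8390.
C_N = 0.264×2.65/(0.0524−0.264) × (0.4130−0.8390) = (-3.306)×(-0.4260) = 1.409 kmol/m³.

1.41 kmol/m³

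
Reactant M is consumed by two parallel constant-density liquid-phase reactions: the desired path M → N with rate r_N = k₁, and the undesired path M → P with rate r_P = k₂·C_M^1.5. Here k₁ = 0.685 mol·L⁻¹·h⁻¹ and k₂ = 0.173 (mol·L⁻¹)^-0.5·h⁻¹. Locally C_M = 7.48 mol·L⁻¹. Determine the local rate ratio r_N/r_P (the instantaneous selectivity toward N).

0.194

S_{N/P} = r_N/r_P = (k₁)/(k₂·C_M^1.5) = (k₁/k₂)·C_M^-1.5.
= (0.685) / (0.173×7.480^1.5) = 0.6850/3.539 = 0.194.
The undesired path is higher order in M, so low C_M (CSTR or dilute feed) favours N.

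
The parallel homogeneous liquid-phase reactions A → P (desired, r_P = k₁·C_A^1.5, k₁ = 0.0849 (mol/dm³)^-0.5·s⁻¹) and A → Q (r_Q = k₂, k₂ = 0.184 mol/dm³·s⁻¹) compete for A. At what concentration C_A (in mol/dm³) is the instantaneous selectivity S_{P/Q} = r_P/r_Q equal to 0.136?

0.443 mol/dm³

S_{P/Q} = (k₁/k₂)·C_A^1.5 ⇒ C_A = (S·k₂/k₁)^(1/1.5).
= (0.136×0.184/0.0849)^(0.6667) = (0.2947)^(0.6667) = 0.443 mol/dm³.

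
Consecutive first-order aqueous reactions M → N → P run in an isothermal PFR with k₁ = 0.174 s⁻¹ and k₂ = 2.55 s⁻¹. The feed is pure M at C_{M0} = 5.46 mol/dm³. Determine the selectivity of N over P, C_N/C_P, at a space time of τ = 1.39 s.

For first-order series with pure M initially, C_N(τ) = k₁C_{M0}/(k₂−k₁)·(e^(−k₁τ) − e^(−k₂τ)).
e^(−k₁τ) = e^(−0.174×1.39) = e^(−0.2419) = 0.7852; e^(−k₂τ) = e^(−3.544) = 0.02888.
C_N = 0.174×5.46/(2.55−0.174) × (0.7852−0.02888) = 0.3998×0.7563 = 0.3024 mol/dm³.
C_M = C_{M0}e^(−k₁τ) = 4.287 mol/dm³, so C_P = C_{M0}−C_M−C_N = 0.8706 mol/dm³; C_N/C_P = 0.347.

0.347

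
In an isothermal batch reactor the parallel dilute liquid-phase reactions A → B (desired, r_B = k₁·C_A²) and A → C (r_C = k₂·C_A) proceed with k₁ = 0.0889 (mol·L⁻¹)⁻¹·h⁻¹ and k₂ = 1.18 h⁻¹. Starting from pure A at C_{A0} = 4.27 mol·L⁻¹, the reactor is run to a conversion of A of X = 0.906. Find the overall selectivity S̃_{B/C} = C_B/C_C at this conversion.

0.170

C_A = C_{A0}(1−X) = 0.4014 mol·L⁻¹.
Along a PFR/batch, dC_C/dC_A = −r_C/(r_B+r_C) = −k₂/(k₂+k₁·C_A).
Integrating from C_{A0} to C_A: C_C = (1.18/0.0889)·ln[(1.18+0.0889·4.27)/(1.18+0.0889·0.401)] = 13.27·ln(1.560/1.216) = 3.307 mol·L⁻¹.
Then C_B = (C_{A0}−C_A) − C_C = 3.869 − 3.307 = 0.5619 mol·L⁻¹.
S̃_{B/C} = C_B/C_C = 0.5619/3.307 = 0.170.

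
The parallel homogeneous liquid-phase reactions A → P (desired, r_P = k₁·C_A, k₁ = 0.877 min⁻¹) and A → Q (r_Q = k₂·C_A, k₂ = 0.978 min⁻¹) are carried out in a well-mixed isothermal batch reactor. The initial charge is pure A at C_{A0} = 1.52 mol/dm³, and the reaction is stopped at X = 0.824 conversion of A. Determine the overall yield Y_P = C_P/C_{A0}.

0.390

C_A = C_{A0}(1−X) = 0.2675 mol/dm³.
Both paths are first order in A, so the instantaneous fraction to P is constant: dC_P/d(−C_A) = k₁/(k₁+k₂) = 0.4728.
C_P = 0.4728·(C_{A0}−C_A) = 0.4728×1.252 = 0.592 mol/dm³.
Y_P = C_P/C_{A0} = 0.5921/1.52 = 0.390.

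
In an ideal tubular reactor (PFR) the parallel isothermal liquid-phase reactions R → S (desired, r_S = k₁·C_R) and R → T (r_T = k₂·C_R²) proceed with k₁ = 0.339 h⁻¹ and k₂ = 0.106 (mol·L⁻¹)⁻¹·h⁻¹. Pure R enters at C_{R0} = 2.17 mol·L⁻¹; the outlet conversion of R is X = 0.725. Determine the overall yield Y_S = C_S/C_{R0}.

C_R = C_{R0}(1−X) = 0.5968 mol·L⁻¹.
Along a PFR/batch, dC_S/dC_R = −r_S/(r_S+r_T) = −k₁/(k₁+k₂·C_R).
Integrating from C_{R0} to C_R: C_S = (0.339/0.106)·ln[(0.339+0.106·2.17)/(0.339+0.106·0.597)] = 3.198·ln(0.5690/0.4023) = 1.109 mol·L⁻¹.
Y_S = C_S/C_{R0} = 1.109/2.17 = 0.511.

0.511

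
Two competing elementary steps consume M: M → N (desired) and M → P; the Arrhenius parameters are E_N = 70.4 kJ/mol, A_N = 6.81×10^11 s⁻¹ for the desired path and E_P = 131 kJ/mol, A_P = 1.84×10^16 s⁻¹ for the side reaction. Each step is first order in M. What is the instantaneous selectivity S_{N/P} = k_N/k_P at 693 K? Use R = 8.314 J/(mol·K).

1.37

Since both paths have the same order in M, the concentration cancels and S_{N/P} = k_N/k_P = (A_N/A_P)·exp[(E_P−E_N)/(RT)].
(E_P−E_N)/(RT) = (131−70.4)×10³/(8.314×693) = 60600/5762 = 10.52.
k_N/k_P = (6.81×10^11/1.84×10^16)·exp(10.52) = 3.701×10^-5 × 36972 = 1.37.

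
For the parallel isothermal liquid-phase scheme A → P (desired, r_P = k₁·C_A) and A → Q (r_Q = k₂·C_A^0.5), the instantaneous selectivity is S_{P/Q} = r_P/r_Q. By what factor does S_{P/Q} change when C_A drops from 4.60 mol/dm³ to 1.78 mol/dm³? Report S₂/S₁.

0.622

S_{P/Q} = (k₁/k₂)·C_A^0.5, so S₂/S₁ = (C_{A,2}/C_{A,1})^0.5.
= (1.78/4.60)^0.5 = (0.3870)^0.5 = 0.622.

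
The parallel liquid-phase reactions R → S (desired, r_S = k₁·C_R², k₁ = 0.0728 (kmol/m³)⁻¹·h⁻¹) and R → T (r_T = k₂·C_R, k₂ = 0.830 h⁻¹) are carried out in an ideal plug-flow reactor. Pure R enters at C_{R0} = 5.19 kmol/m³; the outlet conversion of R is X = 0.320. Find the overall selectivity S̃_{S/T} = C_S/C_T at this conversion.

0.381

C_R = C_{R0}(1−X) = 3.529 kmol/m³.
Along a PFR/batch, dC_T/dC_R = −r_T/(r_S+r_T) = −k₂/(k₂+k₁·C_R).
Integrating from C_{R0} to C_R: C_T = (0.830/0.0728)·ln[(0.830+0.0728·5.19)/(0.830+0.0728·3.53)] = 11.40·ln(1.208/1.087) = 1.203 kmol/m³.
Then C_S = (C_{R0}−C_R) − C_T = 1.661 − 1.203 = 0.4583 kmol/m³.
S̃_{S/T} = C_S/C_T = 0.4583/1.203 = 0.381.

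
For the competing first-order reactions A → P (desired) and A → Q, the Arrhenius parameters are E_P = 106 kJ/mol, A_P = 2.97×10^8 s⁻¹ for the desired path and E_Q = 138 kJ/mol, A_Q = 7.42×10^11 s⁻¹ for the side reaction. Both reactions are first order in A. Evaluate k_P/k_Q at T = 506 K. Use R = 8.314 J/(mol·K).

With equal orders, S_{P/Q} = k_P/k_Q = (A_P/A_Q)·exp[(E_Q−E_P)/(RT)].
(E_Q−E_P)/(RT) = (138−106)×10³/(8.314×506) = 32000/4207 = 7.607.
k_P/k_Q = (2.97×10^8/7.42×10^11)·exp(7.607) = 4.003×10^-4 × 2011 = 0.805.
Since E_P < E_Q, lowering the temperature improves selectivity toward P.

0.805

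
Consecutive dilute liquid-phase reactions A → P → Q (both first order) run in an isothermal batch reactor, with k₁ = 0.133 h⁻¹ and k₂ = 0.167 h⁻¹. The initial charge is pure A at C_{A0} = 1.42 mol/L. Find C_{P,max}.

0.464 mol/L

At the optimum, C_{P,max}/C_{A0} = (k₁/k₂)^[k₂/(k₂−k₁)].
= (0.133/0.167)^(0.167/(0.167−0.133)) = (0.7964)^(4.912) = 0.3269.
C_{P,max} = 0.3269×1.42 = 0.464 mol/L.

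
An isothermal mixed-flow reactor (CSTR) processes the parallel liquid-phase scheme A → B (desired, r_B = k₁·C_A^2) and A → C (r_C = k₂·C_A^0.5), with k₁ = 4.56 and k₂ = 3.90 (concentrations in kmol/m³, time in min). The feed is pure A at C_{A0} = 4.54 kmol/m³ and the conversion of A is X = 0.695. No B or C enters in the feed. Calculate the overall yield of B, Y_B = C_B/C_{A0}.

Exit C_A = C_{A0}(1−X) = 4.54×0.305 = 1.385 kmol/m³.
A CSTR operates uniformly at the exit composition, giving r_B = 8.743 and r_C = 4.589 (each k·C_A^n at C_A = 1.385).
Fraction of consumed A going to B: r_B/(r_B+r_C) = 0.6558.
C_B = 0.6558·C_{A0}·X = 0.6558×4.54×0.695 = 2.07 kmol/m³; Y_B = C_B/C_{A0} = 0.456.

0.456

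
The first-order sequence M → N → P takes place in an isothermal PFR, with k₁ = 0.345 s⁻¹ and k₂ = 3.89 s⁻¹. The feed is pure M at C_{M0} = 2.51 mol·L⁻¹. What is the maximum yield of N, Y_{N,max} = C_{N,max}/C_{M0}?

At the optimum, C_{N,max}/C_{M0} = (k₁/k₂)^[k₂/(k₂−k₁)].
= (0.345/3.89)^(3.89/(3.89−0.345)) = (0.08869)^(1.097) = 0.07006.

0.0701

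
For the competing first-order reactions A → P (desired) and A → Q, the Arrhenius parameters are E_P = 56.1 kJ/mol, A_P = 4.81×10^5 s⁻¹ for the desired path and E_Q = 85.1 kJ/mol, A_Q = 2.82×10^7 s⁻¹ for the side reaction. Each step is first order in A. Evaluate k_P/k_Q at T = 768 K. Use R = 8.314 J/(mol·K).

1.60

With equal orders, S_{P/Q} = k_P/k_Q = (A_P/A_Q)·exp[(E_Q−E_P)/(RT)].
(E_Q−E_P)/(RT) = (85.1−56.1)×10³/(8.314×768) = 29000/6385 = 4.542.
k_P/k_Q = (4.81×10^5/2.82×10^7)·exp(4.542) = 0.01706 × 93.86 = 1.60.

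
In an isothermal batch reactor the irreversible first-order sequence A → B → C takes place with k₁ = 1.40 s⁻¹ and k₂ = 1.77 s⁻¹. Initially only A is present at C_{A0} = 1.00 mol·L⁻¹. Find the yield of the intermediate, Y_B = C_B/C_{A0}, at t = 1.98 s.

The intermediate concentration in a first-order A→B→C sequence is C_B = k₁C_{A0}(e^(−k₁t) − e^(−k₂t))/(k₂−k₁).
e^(−k₁t) = e^(−1.40×1.98) = e^(−2.772) = 0.06254; e^(−k₂t) = e^(−3.505) = 0.03006.
C_B = 1.40×1.00/(1.77−1.40) × (0.06254−0.03006) = 3.784×0.03248 = 0.1229 mol·L⁻¹.
Y_B = C_B/C_{A0} = 0.1229/1.00 = 0.123.

0.123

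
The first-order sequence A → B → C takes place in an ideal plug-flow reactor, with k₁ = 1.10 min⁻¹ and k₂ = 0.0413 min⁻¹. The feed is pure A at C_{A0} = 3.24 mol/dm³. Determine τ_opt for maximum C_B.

For first-order series the maximum of C_B occurs at τ_opt = ln(k₂/k₁)/(k₂−k₁).
= ln(0.0413/1.10)/(0.0413−1.10) = ln(0.03755)/-1.059 = -3.282/-1.059 = 3.10 min.

3.10 min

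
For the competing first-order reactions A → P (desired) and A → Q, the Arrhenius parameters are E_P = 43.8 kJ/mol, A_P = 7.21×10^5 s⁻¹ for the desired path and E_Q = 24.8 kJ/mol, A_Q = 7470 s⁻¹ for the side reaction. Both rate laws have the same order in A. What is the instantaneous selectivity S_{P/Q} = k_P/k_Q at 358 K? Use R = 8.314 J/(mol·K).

0.163

k_P/k_Q = (A_P/A_Q)·exp[−(E_P−E_Q)/(RT)] = (A_P/A_Q)·exp[(E_Q−E_P)/(RT)].
(E_Q−E_P)/(RT) = (24.8−43.8)×10³/(8.314×358) = -19000/2976 = -6.384.
k_P/k_Q = (7.21×10^5/7470)·exp(-6.384) = 96.52 × 0.001689 = 0.163.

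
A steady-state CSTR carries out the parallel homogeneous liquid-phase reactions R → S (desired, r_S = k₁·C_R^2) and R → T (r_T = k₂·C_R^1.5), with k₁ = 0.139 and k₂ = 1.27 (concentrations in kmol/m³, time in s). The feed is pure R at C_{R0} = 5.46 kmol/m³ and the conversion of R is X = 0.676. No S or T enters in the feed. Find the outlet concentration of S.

Exit C_R = C_{R0}(1−X) = 5.46×0.324 = 1.769 kmol/m³.
A CSTR operates uniformly at the exit composition, giving r_S = 0.4350 and r_T = 2.988 (each k·C_R^n at C_R = 1.769).
Fraction of consumed R going to S: r_S/(r_S+r_T) = 0.1271.
C_S = 0.1271·C_{R0}·X = 0.1271×5.46×0.676 = 0.469 kmol/m³.

0.469 kmol/m³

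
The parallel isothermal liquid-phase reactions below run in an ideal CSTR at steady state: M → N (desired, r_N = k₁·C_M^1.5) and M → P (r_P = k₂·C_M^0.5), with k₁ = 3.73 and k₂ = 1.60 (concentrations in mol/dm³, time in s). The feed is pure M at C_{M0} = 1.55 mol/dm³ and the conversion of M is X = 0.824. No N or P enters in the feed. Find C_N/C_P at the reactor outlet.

0.636

Exit C_M = C_{M0}(1−X) = 1.55×0.176 = 0.2728 mol/dm³.
In a CSTR the entire volume is at exit conditions, so r_N = 3.73×0.2728^1.5 = 0.5315 and r_P = 1.60×0.2728^0.5 = 0.8357.
Overall selectivity = C_N/C_P = r_Nτ/(r_Pτ) = r_N/r_P = 0.636.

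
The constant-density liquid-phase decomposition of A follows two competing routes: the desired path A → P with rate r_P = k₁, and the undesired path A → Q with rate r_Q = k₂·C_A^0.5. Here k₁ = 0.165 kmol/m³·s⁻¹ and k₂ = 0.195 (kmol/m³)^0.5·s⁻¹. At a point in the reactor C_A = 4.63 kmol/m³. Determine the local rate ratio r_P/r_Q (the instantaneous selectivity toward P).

0.393

S_{P/Q} = r_P/r_Q = (k₁)/(k₂·C_A^0.5) = (k₁/k₂)·C_A^-0.5.
= (0.165) / (0.195×4.630^0.5) = 0.1650/0.4196 = 0.393.
The undesired path is higher order in A, so low C_A (CSTR or dilute feed) favours P.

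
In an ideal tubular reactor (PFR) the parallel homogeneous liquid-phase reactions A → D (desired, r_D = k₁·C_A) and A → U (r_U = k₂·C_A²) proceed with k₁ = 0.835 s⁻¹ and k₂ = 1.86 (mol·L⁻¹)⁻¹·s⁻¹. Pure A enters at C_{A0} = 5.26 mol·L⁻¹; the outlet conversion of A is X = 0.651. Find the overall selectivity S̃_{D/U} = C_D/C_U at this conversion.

0.136

C_A = C_{A0}(1−X) = 1.836 mol·L⁻¹.
Along a PFR/batch, dC_D/dC_A = −r_D/(r_D+r_U) = −k₁/(k₁+k₂·C_A).
Integrating from C_{A0} to C_A: C_D = (0.835/1.86)·ln[(0.835+1.86·5.26)/(0.835+1.86·1.84)] = 0.4489·ln(10.62/4.249) = 0.4111 mol·L⁻¹.
C_U = (C_{A0}−C_A)−C_D = 3.013 mol·L⁻¹; S̃_{D/U} = 0.4111/3.013 = 0.136.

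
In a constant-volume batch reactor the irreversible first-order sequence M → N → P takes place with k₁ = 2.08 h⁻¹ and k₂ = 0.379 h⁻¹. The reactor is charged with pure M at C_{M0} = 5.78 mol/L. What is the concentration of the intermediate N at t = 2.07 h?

3.13 mol/L

For first-order series with pure M initially, C_N(t) = k₁C_{M0}/(k₂−k₁)·(e^(−k₁t) − e^(−k₂t)).
e^(−k₁t) = e^(−2.08×2.07) = e^(−4.306) = 0.01349; e^(−k₂t) = e^(−0.7845) = 0.4563.
C_N = 2.08×5.78/(0.379−2.08) × (0.01349−0.4563) = (-7.068)×(-0.4428) = 3.130 mol/L.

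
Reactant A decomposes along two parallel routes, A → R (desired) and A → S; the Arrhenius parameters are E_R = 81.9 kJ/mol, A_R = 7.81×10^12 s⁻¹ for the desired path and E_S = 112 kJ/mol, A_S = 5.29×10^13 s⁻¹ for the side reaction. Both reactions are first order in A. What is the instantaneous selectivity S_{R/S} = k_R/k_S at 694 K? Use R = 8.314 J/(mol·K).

27.2

With equal orders, S_{R/S} = k_R/k_S = (A_R/A_S)·exp[(E_S−E_R)/(RT)].
(E_S−E_R)/(RT) = (112−81.9)×10³/(8.314×694) = 30100/5770 = 5.217.
k_R/k_S = (7.81×10^12/5.29×10^13)·exp(5.217) = 0.1476 × 184.3 = 27.2.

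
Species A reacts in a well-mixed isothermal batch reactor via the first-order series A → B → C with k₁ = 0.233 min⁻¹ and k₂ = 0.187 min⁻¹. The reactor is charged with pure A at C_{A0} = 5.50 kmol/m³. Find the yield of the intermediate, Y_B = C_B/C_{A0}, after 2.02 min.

Solving the coupled first-order balances gives C_B(t) = [k₁/(k₂−k₁)]·C_{A0}·(e^(−k₁t) − e^(−k₂t)).
e^(−k₁t) = e^(−0.233×2.02) = e^(−0.4707) = 0.6246; e^(−k₂t) = e^(−0.3777) = 0.6854.
C_B = 0.233×5.50/(0.187−0.233) × (0.6246−0.6854) = (-27.86)×(-0.06082) = 1.694 kmol/m³.
Y_B = C_B/C_{A0} = 1.694/5.50 = 0.308.

0.308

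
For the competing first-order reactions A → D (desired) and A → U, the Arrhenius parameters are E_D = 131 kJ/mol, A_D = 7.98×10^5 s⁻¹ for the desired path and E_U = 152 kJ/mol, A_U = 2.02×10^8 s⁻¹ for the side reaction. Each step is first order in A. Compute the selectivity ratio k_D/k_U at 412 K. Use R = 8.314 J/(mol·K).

With equal orders, S_{D/U} = k_D/k_U = (A_D/A_U)·exp[(E_U−E_D)/(RT)].
(E_U−E_D)/(RT) = (152−131)×10³/(8.314×412) = 21000/3425 = 6.131.
k_D/k_U = (7.98×10^5/2.02×10^8)·exp(6.131) = 0.003950 × 459.8 = 1.82.
Since E_D < E_U, lowering the temperature improves selectivity toward D.

1.82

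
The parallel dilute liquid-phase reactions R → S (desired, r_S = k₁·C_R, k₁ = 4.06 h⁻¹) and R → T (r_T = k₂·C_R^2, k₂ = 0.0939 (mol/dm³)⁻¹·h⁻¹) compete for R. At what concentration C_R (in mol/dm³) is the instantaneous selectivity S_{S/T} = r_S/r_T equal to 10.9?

S_{S/T} = (k₁/k₂)·C_R⁻¹ ⇒ C_R = (S·k₂/k₁)^(-1).
= (10.9×0.0939/4.06)^(-1) = (0.2521)^(-1) = 3.97 mol/dm³.

3.97 mol/dm³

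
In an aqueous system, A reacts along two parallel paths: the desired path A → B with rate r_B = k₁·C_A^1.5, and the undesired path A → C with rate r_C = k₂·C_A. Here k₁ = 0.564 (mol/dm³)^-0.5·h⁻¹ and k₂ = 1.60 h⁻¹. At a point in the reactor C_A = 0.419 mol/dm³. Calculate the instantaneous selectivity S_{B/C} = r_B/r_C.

0.228

S_{B/C} = r_B/r_C = (k₁·C_A^1.5)/(k₂·C_A) = (k₁/k₂)·C_A^0.5.
= (0.564×0.4190^1.5) / (1.60×0.4190) = 0.1530/0.6704 = 0.228.
Since the desired path is higher order in A, keeping C_A high (PFR or concentrated feed) favours B.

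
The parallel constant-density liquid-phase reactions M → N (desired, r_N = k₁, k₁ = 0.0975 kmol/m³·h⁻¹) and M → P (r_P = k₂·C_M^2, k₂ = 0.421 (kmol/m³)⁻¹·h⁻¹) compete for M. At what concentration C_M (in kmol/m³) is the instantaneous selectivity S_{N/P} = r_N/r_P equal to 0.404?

S_{N/P} = (k₁/k₂)·C_M^-2 ⇒ C_M = (S·k₂/k₁)^(-0.5).
= (0.404×0.421/0.0975)^(-0.5) = (1.744)^(-0.5) = 0.757 kmol/m³.

0.757 kmol/m³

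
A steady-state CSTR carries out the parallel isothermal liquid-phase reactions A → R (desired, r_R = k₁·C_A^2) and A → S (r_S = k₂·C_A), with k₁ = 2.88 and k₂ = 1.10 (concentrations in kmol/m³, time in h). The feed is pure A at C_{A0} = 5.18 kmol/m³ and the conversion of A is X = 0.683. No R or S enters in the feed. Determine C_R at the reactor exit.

2.87 kmol/m³

Exit C_A = C_{A0}(1−X) = 5.18×0.317 = 1.642 kmol/m³.
Rates in a CSTR are evaluated at the outlet concentration: r_R = 2.88×1.642^2 = 7.766, r_S = 1.10×1.642 = 1.806.
Fraction of consumed A going to R: r_R/(r_R+r_S) = 0.8113.
C_R = 0.8113·C_{A0}·X = 0.8113×5.18×0.683 = 2.87 kmol/m³.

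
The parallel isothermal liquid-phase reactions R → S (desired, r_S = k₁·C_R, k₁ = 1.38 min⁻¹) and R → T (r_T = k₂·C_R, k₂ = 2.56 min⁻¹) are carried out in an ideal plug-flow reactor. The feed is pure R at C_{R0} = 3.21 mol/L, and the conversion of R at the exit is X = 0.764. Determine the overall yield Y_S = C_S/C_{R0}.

C_R = C_{R0}(1−X) = 0.7576 mol/L.
Both paths are first order in R, so the instantaneous fraction to S is constant: dC_S/d(−C_R) = k₁/(k₁+k₂) = 0.3503.
C_S = 0.3503·(C_{R0}−C_R) = 0.3503×2.452 = 0.859 mol/L.
Y_S = C_S/C_{R0} = 0.8590/3.21 = 0.268.

0.268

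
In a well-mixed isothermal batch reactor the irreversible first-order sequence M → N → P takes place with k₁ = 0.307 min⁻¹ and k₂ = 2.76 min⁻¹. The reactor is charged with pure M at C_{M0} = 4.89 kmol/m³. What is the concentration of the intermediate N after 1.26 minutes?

0.397 kmol/m³

For first-order series with pure M initially, C_N(t) = k₁C_{M0}/(k₂−k₁)·(e^(−k₁t) − e^(−k₂t)).
e^(−k₁t) = e^(−0.307×1.26) = e^(−0.3868) = 0.6792; e^(−k₂t) = e^(−3.478) = 0.03088.
C_N = 0.307×4.89/(2.76−0.307) × (0.6792−0.03088) = 0.6120×0.6483 = 0.3968 kmol/m³.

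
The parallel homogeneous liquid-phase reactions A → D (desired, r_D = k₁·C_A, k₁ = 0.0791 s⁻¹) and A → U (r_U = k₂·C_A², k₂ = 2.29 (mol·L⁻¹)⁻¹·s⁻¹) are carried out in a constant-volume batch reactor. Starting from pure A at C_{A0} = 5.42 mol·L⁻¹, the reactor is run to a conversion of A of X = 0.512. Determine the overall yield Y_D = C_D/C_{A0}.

C_A = C_{A0}(1−X) = 2.645 mol·L⁻¹.
Along a PFR/batch, dC_D/dC_A = −r_D/(r_D+r_U) = −k₁/(k₁+k₂·C_A).
Integrating from C_{A0} to C_A: C_D = (0.0791/2.29)·ln[(0.0791+2.29·5.42)/(0.0791+2.29·2.64)] = 0.03454·ln(12.49/6.136) = 0.02455 mol·L⁻¹.
Y_D = C_D/C_{A0} = 0.02455/5.42 = 0.00453.

0.00453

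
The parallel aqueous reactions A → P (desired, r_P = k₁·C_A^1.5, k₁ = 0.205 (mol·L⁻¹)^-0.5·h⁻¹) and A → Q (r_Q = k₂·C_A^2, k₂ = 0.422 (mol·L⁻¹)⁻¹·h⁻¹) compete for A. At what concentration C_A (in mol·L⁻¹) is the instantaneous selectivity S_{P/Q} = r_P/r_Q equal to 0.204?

S_{P/Q} = (k₁/k₂)·C_A^-0.5 ⇒ C_A = (S·k₂/k₁)^(-2).
= (0.204×0.422/0.205)^(-2) = (0.4199)^(-2) = 5.67 mol·L⁻¹.

5.67 mol·L⁻¹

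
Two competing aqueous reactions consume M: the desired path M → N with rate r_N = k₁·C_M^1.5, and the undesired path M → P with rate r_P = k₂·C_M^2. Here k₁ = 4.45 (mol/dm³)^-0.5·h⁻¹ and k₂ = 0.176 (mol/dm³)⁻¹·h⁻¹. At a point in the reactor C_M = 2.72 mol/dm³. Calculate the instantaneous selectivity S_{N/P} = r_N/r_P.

15.3

S_{N/P} = r_N/r_P = (k₁·C_M^1.5)/(k₂·C_M^2) = (k₁/k₂)·C_M^-0.5.
= (4.45×2.720^1.5) / (0.176×2.720^2) = 19.96/1.302 = 15.3.
The undesired path is higher order in M, so low C_M (CSTR or dilute feed) favours N.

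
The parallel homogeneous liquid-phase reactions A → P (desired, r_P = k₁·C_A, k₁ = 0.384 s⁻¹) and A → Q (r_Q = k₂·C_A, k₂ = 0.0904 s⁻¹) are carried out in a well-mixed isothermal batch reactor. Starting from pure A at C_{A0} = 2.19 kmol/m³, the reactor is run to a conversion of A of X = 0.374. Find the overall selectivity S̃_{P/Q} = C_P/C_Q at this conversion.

4.25

C_A = C_{A0}(1−X) = 1.371 kmol/m³.
Both paths are first order in A, so the instantaneous fraction to P is constant: dC_P/d(−C_A) = k₁/(k₁+k₂) = 0.8094.
C_P = 0.8094·(C_{A0}−C_A) = 0.8094×0.8191 = 0.663 kmol/m³.
C_Q = (C_{A0}−C_A)−C_P = 0.1561 kmol/m³; S̃_{P/Q} = 0.6630/0.1561 = 4.25.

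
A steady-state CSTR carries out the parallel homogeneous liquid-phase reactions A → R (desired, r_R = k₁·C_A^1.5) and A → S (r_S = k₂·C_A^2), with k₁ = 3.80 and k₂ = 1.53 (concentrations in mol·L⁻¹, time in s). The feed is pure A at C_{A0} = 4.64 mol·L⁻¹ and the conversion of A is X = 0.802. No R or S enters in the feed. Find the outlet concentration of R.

Exit C_A = C_{A0}(1−X) = 4.64×0.198 = 0.9187 mol·L⁻¹.
Rates in a CSTR are evaluated at the outlet concentration: r_R = 3.80×0.9187^1.5 = 3.346, r_S = 1.53×0.9187^2 = 1.291.
Fraction of consumed A going to R: r_R/(r_R+r_S) = 0.7215.
C_R = 0.7215·C_{A0}·X = 0.7215×4.64×0.802 = 2.69 mol·L⁻¹.

2.69 mol·L⁻¹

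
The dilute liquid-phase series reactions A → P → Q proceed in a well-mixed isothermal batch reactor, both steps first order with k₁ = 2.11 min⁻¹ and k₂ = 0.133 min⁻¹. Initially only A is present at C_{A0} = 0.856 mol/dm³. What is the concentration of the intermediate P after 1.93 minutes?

The intermediate concentration in a first-order A→B→C sequence is C_P = k₁C_{A0}(e^(−k₁t) − e^(−k₂t))/(k₂−k₁).
e^(−k₁t) = e^(−2.11×1.93) = e^(−4.072) = 0.01704; e^(−k₂t) = e^(−0.2567) = 0.7736.
C_P = 2.11×0.856/(0.133−2.11) × (0.01704−0.7736) = (-0.9136)×(-0.7566) = 0.6912 mol/dm³.

0.691 mol/dm³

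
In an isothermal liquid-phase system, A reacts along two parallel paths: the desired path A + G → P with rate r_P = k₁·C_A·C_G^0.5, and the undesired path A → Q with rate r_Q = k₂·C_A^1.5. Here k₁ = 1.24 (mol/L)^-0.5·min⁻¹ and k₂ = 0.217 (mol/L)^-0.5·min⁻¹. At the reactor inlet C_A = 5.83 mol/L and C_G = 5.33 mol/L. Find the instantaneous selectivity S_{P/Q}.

5.46

S_{P/Q} = r_P/r_Q = (k₁·C_A·C_G^0.5)/(k₂·C_A^1.5) = (k₁/k₂)·C_A^-0.5·C_G^0.5.
= (1.24×5.830×5.330^0.5) / (0.217×5.830^1.5) = 16.69/3.055 = 5.46.
The undesired path is higher order in A, so low C_A (CSTR or dilute feed) favours P.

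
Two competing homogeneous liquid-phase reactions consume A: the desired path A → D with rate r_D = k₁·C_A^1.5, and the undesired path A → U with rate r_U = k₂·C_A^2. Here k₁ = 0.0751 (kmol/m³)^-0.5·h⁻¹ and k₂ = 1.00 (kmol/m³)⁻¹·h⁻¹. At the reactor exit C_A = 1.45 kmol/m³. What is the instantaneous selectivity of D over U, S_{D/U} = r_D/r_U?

S_{D/U} = r_D/r_U = (k₁·C_A^1.5)/(k₂·C_A^2) = (k₁/k₂)·C_A^-0.5.
= (0.0751×1.450^1.5) / (1.00×1.450^2) = 0.1311/2.103 = 0.0624.

0.0624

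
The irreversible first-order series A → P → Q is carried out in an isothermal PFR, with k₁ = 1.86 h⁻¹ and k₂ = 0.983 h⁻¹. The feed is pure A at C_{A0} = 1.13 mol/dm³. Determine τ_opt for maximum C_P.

For first-order series the maximum of C_P occurs at τ_opt = ln(k₂/k₁)/(k₂−k₁).
= ln(0.983/1.86)/(0.983−1.86) = ln(0.5285)/-0.8770 = -0.6377/-0.8770 = 0.727 h.

0.727 h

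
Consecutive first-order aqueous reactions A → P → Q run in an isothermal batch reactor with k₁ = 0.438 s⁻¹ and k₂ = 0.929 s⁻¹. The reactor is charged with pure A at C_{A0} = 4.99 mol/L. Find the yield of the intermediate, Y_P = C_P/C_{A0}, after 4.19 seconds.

0.124

The intermediate concentration in a first-order A→B→C sequence is C_P = k₁C_{A0}(e^(−k₁t) − e^(−k₂t))/(k₂−k₁).
e^(−k₁t) = e^(−0.438×4.19) = e^(−1.835) = 0.1596; e^(−k₂t) = e^(−3.893) = 0.02039.
C_P = 0.438×4.99/(0.929−0.438) × (0.1596−0.02039) = 4.451×0.1392 = 0.6196 mol/L.
Y_P = C_P/C_{A0} = 0.6196/4.99 = 0.124.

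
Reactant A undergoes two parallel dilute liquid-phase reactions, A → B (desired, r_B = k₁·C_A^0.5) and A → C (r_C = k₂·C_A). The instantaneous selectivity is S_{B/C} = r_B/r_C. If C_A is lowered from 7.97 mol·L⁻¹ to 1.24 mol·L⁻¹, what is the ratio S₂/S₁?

S_{B/C} = (k₁/k₂)·C_A^-0.5, so S₂/S₁ = (C_{A,2}/C_{A,1})^-0.5.
= (1.24/7.97)^(-0.5) = (0.1556)^(-0.5) = 2.54.

2.54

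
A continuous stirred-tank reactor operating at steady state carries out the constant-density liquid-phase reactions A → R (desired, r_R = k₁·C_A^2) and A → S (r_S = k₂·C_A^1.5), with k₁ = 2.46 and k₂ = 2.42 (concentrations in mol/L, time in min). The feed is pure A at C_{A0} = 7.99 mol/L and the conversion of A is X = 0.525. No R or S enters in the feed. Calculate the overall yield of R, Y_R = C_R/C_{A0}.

0.349

Exit C_A = C_{A0}(1−X) = 7.99×0.475 = 3.795 mol/L.
In a CSTR the entire volume is at exit conditions, so r_R = 2.46×3.795^2 = 35.43 and r_S = 2.42×3.795^1.5 = 17.89.
Fraction of consumed A going to R: r_R/(r_R+r_S) = 0.6645.
C_R = 0.6645·C_{A0}·X = 0.6645×7.99×0.525 = 2.79 mol/L; Y_R = C_R/C_{A0} = 0.349.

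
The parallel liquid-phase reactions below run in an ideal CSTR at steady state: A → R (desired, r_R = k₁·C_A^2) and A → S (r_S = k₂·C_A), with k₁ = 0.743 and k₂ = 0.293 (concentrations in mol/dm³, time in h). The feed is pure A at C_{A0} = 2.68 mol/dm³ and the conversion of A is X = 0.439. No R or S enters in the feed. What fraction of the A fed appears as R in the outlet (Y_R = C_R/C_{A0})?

Exit C_A = C_{A0}(1−X) = 2.68×0.561 = 1.503 mol/dm³.
In a CSTR the entire volume is at exit conditions, so r_R = 0.743×1.503^2 = 1.680 and r_S = 0.293×1.503 = 0.4405.
Fraction of consumed A going to R: r_R/(r_R+r_S) = 0.7922.
C_R = 0.7922·C_{A0}·X = 0.7922×2.68×0.439 = 0.932 mol/dm³; Y_R = C_R/C_{A0} = 0.348.

0.348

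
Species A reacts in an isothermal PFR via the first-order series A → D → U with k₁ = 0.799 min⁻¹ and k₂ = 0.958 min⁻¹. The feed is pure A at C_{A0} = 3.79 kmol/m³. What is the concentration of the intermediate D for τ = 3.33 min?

Solving the coupled first-order balances gives C_D(τ) = [k₁/(k₂−k₁)]·C_{A0}·(e^(−k₁τ) − e^(−k₂τ)).
e^(−k₁τ) = e^(−0.799×3.33) = e^(−2.661) = 0.06990; e^(−k₂τ) = e^(−3.190) = 0.04117.
C_D = 0.799×3.79/(0.958−0.799) × (0.06990−0.04117) = 19.05×0.02874 = 0.5473 kmol/m³.

0.547 kmol/m³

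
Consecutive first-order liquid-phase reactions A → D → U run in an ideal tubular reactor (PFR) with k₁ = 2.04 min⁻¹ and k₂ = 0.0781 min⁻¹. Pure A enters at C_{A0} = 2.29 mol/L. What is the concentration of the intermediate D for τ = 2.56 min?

1.94 mol/L

Solving the coupled first-order balances gives C_D(τ) = [k₁/(k₂−k₁)]·C_{A0}·(e^(−k₁τ) − e^(−k₂τ)).
e^(−k₁τ) = e^(−2.04×2.56) = e^(−5.222) = 0.005394; e^(−k₂τ) = e^(−0.1999) = 0.8188.
C_D = 2.04×2.29/(0.0781−2.04) × (0.005394−0.8188) = (-2.381)×(-0.8134) = 1.937 mol/L.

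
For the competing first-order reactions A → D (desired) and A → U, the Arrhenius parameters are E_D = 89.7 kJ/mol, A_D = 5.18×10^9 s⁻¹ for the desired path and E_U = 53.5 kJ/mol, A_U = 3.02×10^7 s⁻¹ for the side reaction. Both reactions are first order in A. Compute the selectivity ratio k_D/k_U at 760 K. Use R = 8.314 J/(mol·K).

0.557

k_D/k_U = (A_D/A_U)·exp[−(E_D−E_U)/(RT)] = (A_D/A_U)·exp[(E_U−E_D)/(RT)].
(E_U−E_D)/(RT) = (53.5−89.7)×10³/(8.314×760) = -36200/6319 = -5.729.
k_D/k_U = (5.18×10^9/3.02×10^7)·exp(-5.729) = 171.5 × 0.003250 = 0.557.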